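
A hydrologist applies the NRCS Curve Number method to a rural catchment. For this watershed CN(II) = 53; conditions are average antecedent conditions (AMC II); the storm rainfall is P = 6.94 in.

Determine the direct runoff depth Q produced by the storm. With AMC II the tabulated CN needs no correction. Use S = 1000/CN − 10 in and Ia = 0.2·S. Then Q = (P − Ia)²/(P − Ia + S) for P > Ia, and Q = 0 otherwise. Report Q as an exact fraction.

Q = 187443481/98556150 in ≈ 1.902 in

CN(II) = 53; AMC II needs no correction.
Max retention: S = 1000/53 − 10 = 470/53 in (≈ 8.868 in)
Ia = 0.2S: 0.2·8.868 = 1.774 in (exactly 94/53)
P − Ia = 6.940 − 1.774 = 13691/2650 ≈ 5.166 in (> 0, runoff occurs)
Q: (13691/2650)² ÷ (37191/2650) = 187443481/98556150 in (≈ 1.902 in)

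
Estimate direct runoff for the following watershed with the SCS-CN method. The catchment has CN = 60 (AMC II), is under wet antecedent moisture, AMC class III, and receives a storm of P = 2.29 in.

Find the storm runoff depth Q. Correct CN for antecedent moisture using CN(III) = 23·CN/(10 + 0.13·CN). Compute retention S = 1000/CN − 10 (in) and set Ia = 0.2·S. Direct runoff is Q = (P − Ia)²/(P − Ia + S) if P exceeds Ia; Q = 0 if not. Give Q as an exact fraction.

Adjust CN=60 to AMC III: 23·60/(10 + 0.13·60) → 1380 ÷ (89/5) = 6900/89 ≈ 77.528
S = 1000/(6900/89) − 10 = 200/69 in ≈ 2.899 in
Initial abstraction Ia = S/5 = (200/69)/5 = 40/69 ≈ 0.580 in
Since P=2.290 > Ia=0.580: effective rainfall P−Ia = 11801/6900 in
Q = (11801/6900)²/((11801/6900) + 200/69) = (139263601/47610000)/(31801/6900) = 139263601/219426900 in ≈ 0.635 in

Q = 139263601/219426900 in ≈ 0.635 in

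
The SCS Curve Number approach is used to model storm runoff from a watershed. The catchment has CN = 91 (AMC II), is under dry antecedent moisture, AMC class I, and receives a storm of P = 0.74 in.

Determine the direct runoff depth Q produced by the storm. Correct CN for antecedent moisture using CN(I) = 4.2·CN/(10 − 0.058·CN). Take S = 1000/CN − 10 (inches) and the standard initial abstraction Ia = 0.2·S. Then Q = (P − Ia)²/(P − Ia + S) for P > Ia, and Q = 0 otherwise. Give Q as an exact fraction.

Q = 73427761/2661672650 in ≈ 0.028 in

Adjust CN=91 to AMC I: 4.2·91/(10 − 0.058·91) → (1911/5) ÷ (2361/500) = 63700/787 ≈ 80.940
Max retention: S = 1000/(63700/787) − 10 = 1500/637 in (≈ 2.355 in)
Initial abstraction Ia = S/5 = (1500/637)/5 = 300/637 ≈ 0.471 in
Since P=0.740 > Ia=0.471: effective rainfall P−Ia = 8569/31850 in
Q: (8569/31850)² ÷ (83569/31850) = 73427761/2661672650 in (≈ 0.028 in)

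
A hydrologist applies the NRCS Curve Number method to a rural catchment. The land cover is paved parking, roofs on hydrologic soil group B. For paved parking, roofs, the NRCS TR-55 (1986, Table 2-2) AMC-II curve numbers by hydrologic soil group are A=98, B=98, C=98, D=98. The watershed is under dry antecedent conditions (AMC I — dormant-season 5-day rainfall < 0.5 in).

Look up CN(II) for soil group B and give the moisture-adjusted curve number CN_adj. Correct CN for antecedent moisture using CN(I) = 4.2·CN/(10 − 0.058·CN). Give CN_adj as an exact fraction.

NRCS table: paved parking, roofs, soil group B → CN(II) = 98
Dry (AMC I): CN(I) = 4.2·98/(10 − 0.058·98) = (2058/5)/(1079/250) = 102900/1079 ≈ 95.366

CN_adj = 102900/1079 ≈ 95.366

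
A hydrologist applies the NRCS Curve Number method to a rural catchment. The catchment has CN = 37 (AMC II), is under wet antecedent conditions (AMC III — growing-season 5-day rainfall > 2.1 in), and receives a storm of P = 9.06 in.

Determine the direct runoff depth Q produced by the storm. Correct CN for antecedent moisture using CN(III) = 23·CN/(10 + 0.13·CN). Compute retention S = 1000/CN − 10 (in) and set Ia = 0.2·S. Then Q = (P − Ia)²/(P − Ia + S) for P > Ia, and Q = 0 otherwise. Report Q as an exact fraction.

Q = 34669395003/9041917550 in ≈ 3.834 in

Adjust CN=37 to AMC III: 23·37/(10 + 0.13·37) → 851 ÷ (1481/100) = 85100/1481 ≈ 57.461
Max retention: S = 1000/(85100/1481) − 10 = 6300/851 in (≈ 7.403 in)
Ia = 0.2S: 0.2·7.403 = 1.481 in (exactly 1260/851)
Since P=9.060 > Ia=1.481: effective rainfall P−Ia = 322503/42550 in
Q: (322503/42550)² ÷ (637503/42550) = 34669395003/9041917550 in (≈ 3.834 in)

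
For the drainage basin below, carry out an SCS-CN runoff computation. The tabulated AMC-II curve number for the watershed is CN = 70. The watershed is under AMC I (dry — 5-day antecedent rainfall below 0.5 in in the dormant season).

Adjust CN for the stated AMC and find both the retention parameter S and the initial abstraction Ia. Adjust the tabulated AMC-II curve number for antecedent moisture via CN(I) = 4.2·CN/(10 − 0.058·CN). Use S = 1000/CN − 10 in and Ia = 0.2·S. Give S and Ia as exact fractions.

Adjust CN=70 to AMC I: 4.2·70/(10 − 0.058·70) → 294 ÷ (297/50) = 4900/99 ≈ 49.495
Max retention: S = 1000/(4900/99) − 10 = 500/49 in (≈ 10.204 in)
Ia = 0.2·(500/49) = 100/49 in ≈ 2.041 in

S = 500/49 in ≈ 10.204 in; Ia = 100/49 in ≈ 2.041 in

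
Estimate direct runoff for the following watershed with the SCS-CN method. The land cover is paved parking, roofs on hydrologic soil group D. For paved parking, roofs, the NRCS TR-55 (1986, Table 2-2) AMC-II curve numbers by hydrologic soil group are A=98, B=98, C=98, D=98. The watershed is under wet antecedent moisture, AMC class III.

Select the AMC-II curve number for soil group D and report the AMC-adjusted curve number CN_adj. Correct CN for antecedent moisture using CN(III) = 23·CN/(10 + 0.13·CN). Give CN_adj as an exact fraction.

CN_adj = 112700/1137 ≈ 99.120

NRCS table: paved parking, roofs, soil group D → CN(II) = 98
CN(III) from CN(II)=98: (23·98)/(10 + 0.13·98) = 112700/1137 ≈ 99.120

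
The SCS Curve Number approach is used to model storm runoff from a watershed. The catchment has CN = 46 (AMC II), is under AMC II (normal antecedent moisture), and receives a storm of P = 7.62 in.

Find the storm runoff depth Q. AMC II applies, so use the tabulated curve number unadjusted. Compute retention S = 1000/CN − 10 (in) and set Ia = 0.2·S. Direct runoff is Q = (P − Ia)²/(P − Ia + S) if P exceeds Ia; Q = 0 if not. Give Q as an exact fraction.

Q = 12253323/7499150 in ≈ 1.634 in

Average conditions: CN = 46 (no AMC adjustment).
Max retention: S = 1000/46 − 10 = 270/23 in (≈ 11.739 in)
Initial abstraction Ia = S/5 = (270/23)/5 = 54/23 ≈ 2.348 in
Excess rainfall: 7.620 − 2.348 = 5.272 in; P > Ia so Q > 0
Q = (6063/1150)²/((6063/1150) + 270/23) = (36759969/1322500)/(19563/1150) = 12253323/7499150 in ≈ 1.634 in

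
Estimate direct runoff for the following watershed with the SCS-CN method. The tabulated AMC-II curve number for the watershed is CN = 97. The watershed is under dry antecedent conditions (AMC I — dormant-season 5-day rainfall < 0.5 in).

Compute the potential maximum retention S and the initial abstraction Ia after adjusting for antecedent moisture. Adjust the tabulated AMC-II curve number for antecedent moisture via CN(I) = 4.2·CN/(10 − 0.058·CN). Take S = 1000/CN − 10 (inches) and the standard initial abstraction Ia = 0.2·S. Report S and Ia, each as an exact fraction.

Adjust CN=97 to AMC I: 4.2·97/(10 − 0.058·97) → (2037/5) ÷ (2187/500) = 67900/729 ≈ 93.141
S = 1000/(67900/729) − 10 = 500/679 in ≈ 0.736 in
Ia = 0.2·(500/679) = 100/679 in ≈ 0.147 in

S = 500/679 in ≈ 0.736 in; Ia = 100/679 in ≈ 0.147 in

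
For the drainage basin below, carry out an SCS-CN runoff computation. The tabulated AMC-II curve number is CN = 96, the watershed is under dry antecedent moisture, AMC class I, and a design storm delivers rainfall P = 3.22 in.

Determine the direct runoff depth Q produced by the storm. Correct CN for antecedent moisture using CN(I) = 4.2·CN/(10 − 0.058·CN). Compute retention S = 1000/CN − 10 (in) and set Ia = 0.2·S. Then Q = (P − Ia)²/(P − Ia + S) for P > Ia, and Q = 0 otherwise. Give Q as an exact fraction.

Q = 45296162/19912725 in ≈ 2.275 in

Adjust CN=96 to AMC I: 4.2·96/(10 − 0.058·96) → (2016/5) ÷ (554/125) = 25200/277 ≈ 90.975
Retention S: 1000/CN − 10 with CN=90.975 → S = 125/126 ≈ 0.992 in
Initial abstraction Ia = S/5 = (125/126)/5 = 25/126 ≈ 0.198 in
P − Ia = 3.220 − 0.198 = 4759/1575 ≈ 3.022 in (> 0, runoff occurs)
Q = (4759/1575)²/((4759/1575) + 125/126) = (22648081/2480625)/(12643/3150) = 45296162/19912725 in ≈ 2.275 in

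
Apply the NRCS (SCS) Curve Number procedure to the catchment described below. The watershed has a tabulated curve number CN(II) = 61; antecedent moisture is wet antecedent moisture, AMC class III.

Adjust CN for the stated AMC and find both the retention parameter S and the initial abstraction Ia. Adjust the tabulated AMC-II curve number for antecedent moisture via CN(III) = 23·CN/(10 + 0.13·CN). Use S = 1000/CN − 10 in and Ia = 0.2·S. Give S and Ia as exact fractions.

Adjust CN=61 to AMC III: 23·61/(10 + 0.13·61) → 1403 ÷ (1793/100) = 140300/1793 ≈ 78.249
S = 1000/(140300/1793) − 10 = 3900/1403 in ≈ 2.780 in
Ia = 0.2·(3900/1403) = 780/1403 in ≈ 0.556 in

S = 3900/1403 in ≈ 2.780 in; Ia = 780/1403 in ≈ 0.556 in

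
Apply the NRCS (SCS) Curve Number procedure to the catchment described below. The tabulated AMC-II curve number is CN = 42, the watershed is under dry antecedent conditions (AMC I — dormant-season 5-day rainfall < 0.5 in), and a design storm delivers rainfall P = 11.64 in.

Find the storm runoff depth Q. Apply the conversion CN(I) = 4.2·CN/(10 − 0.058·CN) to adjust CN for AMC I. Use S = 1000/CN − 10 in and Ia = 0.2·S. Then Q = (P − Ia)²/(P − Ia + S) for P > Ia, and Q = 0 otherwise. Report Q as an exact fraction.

Adjust CN=42 to AMC I: 4.2·42/(10 − 0.058·42) → (882/5) ÷ (1891/250) = 44100/1891 ≈ 23.321
Max retention: S = 1000/(44100/1891) − 10 = 14500/441 in (≈ 32.880 in)
Ia = 0.2S: 0.2·32.880 = 6.576 in (exactly 2900/441)
P − Ia = 11.640 − 6.576 = 55831/11025 ≈ 5.064 in (> 0, runoff occurs)
Q: (55831/11025)² ÷ (418331/11025) = 3117100561/4612099275 in (≈ 0.676 in)

Q = 3117100561/4612099275 in ≈ 0.676 in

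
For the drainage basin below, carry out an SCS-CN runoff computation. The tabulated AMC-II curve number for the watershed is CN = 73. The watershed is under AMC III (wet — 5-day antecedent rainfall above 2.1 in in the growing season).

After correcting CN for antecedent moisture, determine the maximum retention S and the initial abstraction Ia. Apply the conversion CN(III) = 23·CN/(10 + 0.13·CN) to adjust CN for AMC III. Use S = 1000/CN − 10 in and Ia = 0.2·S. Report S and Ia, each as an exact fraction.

S = 2700/1679 in ≈ 1.608 in; Ia = 540/1679 in ≈ 0.322 in

CN(III) from CN(II)=73: (23·73)/(10 + 0.13·73) = 167900/1949 ≈ 86.147
Max retention: S = 1000/(167900/1949) − 10 = 2700/1679 in (≈ 1.608 in)
Initial abstraction Ia = S/5 = (2700/1679)/5 = 540/1679 ≈ 0.322 in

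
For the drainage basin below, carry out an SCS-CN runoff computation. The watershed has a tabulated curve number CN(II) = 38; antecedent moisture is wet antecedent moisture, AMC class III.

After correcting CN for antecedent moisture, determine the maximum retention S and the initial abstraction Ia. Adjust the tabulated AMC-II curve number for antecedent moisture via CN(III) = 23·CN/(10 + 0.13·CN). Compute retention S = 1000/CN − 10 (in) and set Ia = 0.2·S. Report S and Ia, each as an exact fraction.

S = 3100/437 in ≈ 7.094 in; Ia = 620/437 in ≈ 1.419 in

Adjust CN=38 to AMC III: 23·38/(10 + 0.13·38) → 874 ÷ (747/50) = 43700/747 ≈ 58.501
Retention S: 1000/CN − 10 with CN=58.501 → S = 3100/437 ≈ 7.094 in
Initial abstraction Ia = S/5 = (3100/437)/5 = 620/437 ≈ 1.419 in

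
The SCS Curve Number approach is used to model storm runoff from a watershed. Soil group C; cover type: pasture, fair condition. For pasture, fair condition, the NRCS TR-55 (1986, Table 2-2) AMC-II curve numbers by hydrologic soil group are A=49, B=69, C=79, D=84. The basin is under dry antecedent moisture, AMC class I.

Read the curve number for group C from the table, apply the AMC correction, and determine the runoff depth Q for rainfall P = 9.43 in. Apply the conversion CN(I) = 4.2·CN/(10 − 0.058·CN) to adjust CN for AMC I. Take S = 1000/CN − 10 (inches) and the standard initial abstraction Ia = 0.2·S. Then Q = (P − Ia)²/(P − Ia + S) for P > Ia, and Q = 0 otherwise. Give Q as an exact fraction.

NRCS table: pasture, fair condition, soil group C → CN(II) = 79
CN(I) from CN(II)=79: (4.2·79)/(10 − 0.058·79) = 7900/129 ≈ 61.240
Retention S: 1000/CN − 10 with CN=61.240 → S = 500/79 ≈ 6.329 in
Initial abstraction Ia = S/5 = (500/79)/5 = 100/79 ≈ 1.266 in
Since P=9.430 > Ia=1.266: effective rainfall P−Ia = 64497/7900 in
Q: (64497/7900)² ÷ (114497/7900) = 4159863009/904526300 in (≈ 4.599 in)

Q = 4159863009/904526300 in ≈ 4.599 in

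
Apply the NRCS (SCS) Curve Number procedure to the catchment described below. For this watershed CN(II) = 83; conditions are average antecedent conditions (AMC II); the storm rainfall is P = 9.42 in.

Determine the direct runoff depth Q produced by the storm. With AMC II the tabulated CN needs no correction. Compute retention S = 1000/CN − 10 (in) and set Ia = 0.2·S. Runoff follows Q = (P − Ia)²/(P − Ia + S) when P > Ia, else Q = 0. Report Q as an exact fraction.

AMC II — tabulated CN = 83 applies directly.
S = 1000/83 − 10 = 170/83 in ≈ 2.048 in
Ia = 0.2·(170/83) = 34/83 in ≈ 0.410 in
P − Ia = 9.420 − 0.410 = 37393/4150 ≈ 9.010 in (> 0, runoff occurs)
Q: (37393/4150)² ÷ (45893/4150) = 1398236449/190455950 in (≈ 7.342 in)

Q = 1398236449/190455950 in ≈ 7.342 in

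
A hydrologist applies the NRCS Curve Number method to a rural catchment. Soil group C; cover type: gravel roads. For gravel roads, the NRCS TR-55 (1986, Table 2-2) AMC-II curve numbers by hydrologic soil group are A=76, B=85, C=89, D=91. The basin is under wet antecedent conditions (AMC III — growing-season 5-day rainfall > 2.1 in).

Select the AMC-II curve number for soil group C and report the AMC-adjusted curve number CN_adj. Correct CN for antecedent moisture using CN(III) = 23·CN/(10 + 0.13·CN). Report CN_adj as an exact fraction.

NRCS table: gravel roads, soil group C → CN(II) = 89
CN(III) from CN(II)=89: (23·89)/(10 + 0.13·89) = 204700/2157 ≈ 94.900

CN_adj = 204700/2157 ≈ 94.900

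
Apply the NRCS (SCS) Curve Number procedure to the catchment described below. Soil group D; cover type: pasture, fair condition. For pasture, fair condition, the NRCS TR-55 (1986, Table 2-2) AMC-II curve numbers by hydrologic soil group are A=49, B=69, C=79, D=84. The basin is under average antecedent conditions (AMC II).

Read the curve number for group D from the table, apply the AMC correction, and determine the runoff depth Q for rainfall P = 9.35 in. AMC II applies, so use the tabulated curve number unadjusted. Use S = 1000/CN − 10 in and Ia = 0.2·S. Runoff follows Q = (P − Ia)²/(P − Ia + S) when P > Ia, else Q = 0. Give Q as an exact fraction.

NRCS table: pasture, fair condition, soil group D → CN(II) = 84
Average conditions: CN = 84 (no AMC adjustment).
Retention S: 1000/CN − 10 with CN=84.000 → S = 40/21 ≈ 1.905 in
Initial abstraction Ia = S/5 = (40/21)/5 = 8/21 ≈ 0.381 in
Since P=9.350 > Ia=0.381: effective rainfall P−Ia = 3767/420 in
Q: (3767/420)² ÷ (4567/420) = 14190289/1918140 in (≈ 7.398 in)

Q = 14190289/1918140 in ≈ 7.398 in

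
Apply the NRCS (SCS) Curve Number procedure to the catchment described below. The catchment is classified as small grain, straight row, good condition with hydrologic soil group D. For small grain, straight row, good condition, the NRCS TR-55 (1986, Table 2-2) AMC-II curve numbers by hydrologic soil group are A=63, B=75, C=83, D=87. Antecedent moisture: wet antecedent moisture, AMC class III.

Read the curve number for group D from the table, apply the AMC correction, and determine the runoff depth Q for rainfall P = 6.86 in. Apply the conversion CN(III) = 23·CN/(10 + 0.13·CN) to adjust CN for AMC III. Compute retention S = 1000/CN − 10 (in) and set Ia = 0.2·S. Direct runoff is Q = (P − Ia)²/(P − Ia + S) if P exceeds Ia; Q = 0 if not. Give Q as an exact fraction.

NRCS table: small grain, straight row, good condition, soil group D → CN(II) = 87
Adjust CN=87 to AMC III: 23·87/(10 + 0.13·87) → 2001 ÷ (2131/100) = 200100/2131 ≈ 93.900
S = 1000/(200100/2131) − 10 = 1300/2001 in ≈ 0.650 in
Ia = 0.2·(1300/2001) = 260/2001 in ≈ 0.130 in
Excess rainfall: 6.860 − 0.130 = 6.730 in; P > Ia so Q > 0
Q: (673343/100050)² ÷ (738343/100050) = 453390795649/73871217150 in (≈ 6.138 in)

Q = 453390795649/73871217150 in ≈ 6.138 in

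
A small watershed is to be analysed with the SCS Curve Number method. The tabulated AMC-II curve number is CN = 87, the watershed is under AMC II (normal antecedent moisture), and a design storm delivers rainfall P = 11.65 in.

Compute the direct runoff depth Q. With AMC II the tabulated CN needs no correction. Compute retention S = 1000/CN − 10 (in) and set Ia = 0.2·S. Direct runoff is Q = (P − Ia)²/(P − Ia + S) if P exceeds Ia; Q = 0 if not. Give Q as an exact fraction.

Q = 390102001/38890740 in ≈ 10.031 in

Average conditions: CN = 87 (no AMC adjustment).
Retention S: 1000/CN − 10 with CN=87.000 → S = 130/87 ≈ 1.494 in
Initial abstraction Ia = S/5 = (130/87)/5 = 26/87 ≈ 0.299 in
Excess rainfall: 11.650 − 0.299 = 11.351 in; P > Ia so Q > 0
Q: (19751/1740)² ÷ (22351/1740) = 390102001/38890740 in (≈ 10.031 in)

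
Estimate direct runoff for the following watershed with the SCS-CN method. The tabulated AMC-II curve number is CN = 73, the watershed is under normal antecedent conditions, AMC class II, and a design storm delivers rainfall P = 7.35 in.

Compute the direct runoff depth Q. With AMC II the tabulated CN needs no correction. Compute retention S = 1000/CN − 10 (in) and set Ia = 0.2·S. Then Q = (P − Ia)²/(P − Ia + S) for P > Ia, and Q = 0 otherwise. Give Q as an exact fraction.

Q = 31047267/7324820 in ≈ 4.239 in

CN(II) = 73; AMC II needs no correction.
S = 1000/73 − 10 = 270/73 in ≈ 3.699 in
Initial abstraction Ia = S/5 = (270/73)/5 = 54/73 ≈ 0.740 in
Excess rainfall: 7.350 − 0.740 = 6.610 in; P > Ia so Q > 0
Runoff Q = (P−Ia)²/(P−Ia+S) = (6.610)²/(6.610+3.699) = 31047267/7324820 ≈ 4.239 in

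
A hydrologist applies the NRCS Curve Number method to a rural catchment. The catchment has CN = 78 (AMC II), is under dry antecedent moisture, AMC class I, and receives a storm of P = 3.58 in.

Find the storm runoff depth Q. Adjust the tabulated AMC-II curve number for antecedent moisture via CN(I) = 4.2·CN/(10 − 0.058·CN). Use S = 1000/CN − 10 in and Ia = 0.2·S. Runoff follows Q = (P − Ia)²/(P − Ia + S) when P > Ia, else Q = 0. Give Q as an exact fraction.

Adjust CN=78 to AMC I: 4.2·78/(10 − 0.058·78) → (1638/5) ÷ (1369/250) = 81900/1369 ≈ 59.825
Max retention: S = 1000/(81900/1369) − 10 = 5500/819 in (≈ 6.716 in)
Ia = 0.2S: 0.2·6.716 = 1.343 in (exactly 1100/819)
P − Ia = 3.580 − 1.343 = 91601/40950 ≈ 2.237 in (> 0, runoff occurs)
Runoff Q = (P−Ia)²/(P−Ia+S) = (2.237)²/(2.237+6.716) = 8390743201/15012310950 ≈ 0.559 in

Q = 8390743201/15012310950 in ≈ 0.559 in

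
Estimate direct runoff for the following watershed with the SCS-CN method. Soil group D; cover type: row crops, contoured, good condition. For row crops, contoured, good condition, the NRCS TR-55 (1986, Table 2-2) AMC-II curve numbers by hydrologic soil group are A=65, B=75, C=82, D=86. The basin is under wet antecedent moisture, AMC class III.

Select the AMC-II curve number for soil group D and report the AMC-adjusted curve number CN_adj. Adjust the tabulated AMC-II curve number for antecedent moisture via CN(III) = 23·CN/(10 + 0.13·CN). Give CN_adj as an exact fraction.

NRCS table: row crops, contoured, good condition, soil group D → CN(II) = 86
Adjust CN=86 to AMC III: 23·86/(10 + 0.13·86) → 1978 ÷ (1059/50) = 98900/1059 ≈ 93.390

CN_adj = 98900/1059 ≈ 93.390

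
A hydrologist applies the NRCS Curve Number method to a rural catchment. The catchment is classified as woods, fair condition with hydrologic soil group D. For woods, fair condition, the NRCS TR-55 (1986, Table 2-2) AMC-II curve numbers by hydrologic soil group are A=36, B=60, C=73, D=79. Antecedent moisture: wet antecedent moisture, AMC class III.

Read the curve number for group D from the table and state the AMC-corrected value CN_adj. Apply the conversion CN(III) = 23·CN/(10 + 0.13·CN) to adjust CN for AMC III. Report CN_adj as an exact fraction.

CN_adj = 181700/2027 ≈ 89.640

NRCS table: woods, fair condition, soil group D → CN(II) = 79
Adjust CN=79 to AMC III: 23·79/(10 + 0.13·79) → 1817 ÷ (2027/100) = 181700/2027 ≈ 89.640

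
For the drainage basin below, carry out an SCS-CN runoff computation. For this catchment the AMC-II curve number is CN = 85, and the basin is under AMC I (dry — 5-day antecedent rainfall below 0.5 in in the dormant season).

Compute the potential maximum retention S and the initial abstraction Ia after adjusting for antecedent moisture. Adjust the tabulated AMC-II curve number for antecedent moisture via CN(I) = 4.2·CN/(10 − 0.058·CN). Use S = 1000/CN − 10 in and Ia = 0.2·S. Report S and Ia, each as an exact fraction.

S = 500/119 in ≈ 4.202 in; Ia = 100/119 in ≈ 0.840 in

Dry (AMC I): CN(I) = 4.2·85/(10 − 0.058·85) = 357/(507/100) = 11900/169 ≈ 70.414
S = 1000/(11900/169) − 10 = 500/119 in ≈ 4.202 in
Ia = 0.2S: 0.2·4.202 = 0.840 in (exactly 100/119)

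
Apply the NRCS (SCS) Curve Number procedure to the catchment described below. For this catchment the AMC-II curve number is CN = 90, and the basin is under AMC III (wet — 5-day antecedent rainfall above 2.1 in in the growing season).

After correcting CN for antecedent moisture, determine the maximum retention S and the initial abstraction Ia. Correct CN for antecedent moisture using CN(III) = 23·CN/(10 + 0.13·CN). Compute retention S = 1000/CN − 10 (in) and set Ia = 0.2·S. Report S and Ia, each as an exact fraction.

S = 100/207 in ≈ 0.483 in; Ia = 20/207 in ≈ 0.097 in

Adjust CN=90 to AMC III: 23·90/(10 + 0.13·90) → 2070 ÷ (217/10) = 20700/217 ≈ 95.392
Max retention: S = 1000/(20700/217) − 10 = 100/207 in (≈ 0.483 in)
Ia = 0.2S: 0.2·0.483 = 0.097 in (exactly 20/207)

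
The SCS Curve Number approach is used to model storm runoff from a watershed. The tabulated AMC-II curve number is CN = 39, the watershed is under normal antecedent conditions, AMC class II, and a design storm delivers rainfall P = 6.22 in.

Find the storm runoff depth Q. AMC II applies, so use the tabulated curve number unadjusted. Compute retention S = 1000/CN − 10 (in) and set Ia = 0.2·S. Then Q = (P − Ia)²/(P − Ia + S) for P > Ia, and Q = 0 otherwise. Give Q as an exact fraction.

Q = 36348841/71231550 in ≈ 0.510 in

Average conditions: CN = 39 (no AMC adjustment).
S = 1000/39 − 10 = 610/39 in ≈ 15.641 in
Ia = 0.2·(610/39) = 122/39 in ≈ 3.128 in
Since P=6.220 > Ia=3.128: effective rainfall P−Ia = 6029/1950 in
Q: (6029/1950)² ÷ (36529/1950) = 36348841/71231550 in (≈ 0.510 in)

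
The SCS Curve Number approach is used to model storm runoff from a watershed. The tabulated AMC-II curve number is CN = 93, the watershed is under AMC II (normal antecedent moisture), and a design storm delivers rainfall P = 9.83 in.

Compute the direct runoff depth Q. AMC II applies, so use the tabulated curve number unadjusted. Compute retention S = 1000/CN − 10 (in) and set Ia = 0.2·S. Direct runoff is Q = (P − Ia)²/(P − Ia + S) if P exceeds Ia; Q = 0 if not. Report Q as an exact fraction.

AMC II — tabulated CN = 93 applies directly.
Max retention: S = 1000/93 − 10 = 70/93 in (≈ 0.753 in)
Ia = 0.2·(70/93) = 14/93 in ≈ 0.151 in
Since P=9.830 > Ia=0.151: effective rainfall P−Ia = 90019/9300 in
Runoff Q = (P−Ia)²/(P−Ia+S) = (9.679)²/(9.679+0.753) = 8103420361/902276700 ≈ 8.981 in

Q = 8103420361/902276700 in ≈ 8.981 in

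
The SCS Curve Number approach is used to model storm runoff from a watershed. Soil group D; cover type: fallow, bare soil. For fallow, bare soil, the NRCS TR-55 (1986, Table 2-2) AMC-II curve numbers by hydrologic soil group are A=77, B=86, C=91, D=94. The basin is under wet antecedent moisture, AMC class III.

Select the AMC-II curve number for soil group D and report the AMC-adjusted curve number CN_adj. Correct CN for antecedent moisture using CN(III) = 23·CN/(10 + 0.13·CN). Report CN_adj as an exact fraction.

CN_adj = 108100/1111 ≈ 97.300

NRCS table: fallow, bare soil, soil group D → CN(II) = 94
Wet (AMC III): CN(III) = 23·94/(10 + 0.13·94) = 2162/(1111/50) = 108100/1111 ≈ 97.300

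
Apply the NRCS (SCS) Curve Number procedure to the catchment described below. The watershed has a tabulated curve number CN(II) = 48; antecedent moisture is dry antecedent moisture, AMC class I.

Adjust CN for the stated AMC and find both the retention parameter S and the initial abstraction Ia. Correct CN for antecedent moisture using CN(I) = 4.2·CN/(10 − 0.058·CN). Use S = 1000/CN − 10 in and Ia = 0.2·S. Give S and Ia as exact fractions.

S = 1625/63 in ≈ 25.794 in; Ia = 325/63 in ≈ 5.159 in

Adjust CN=48 to AMC I: 4.2·48/(10 − 0.058·48) → (1008/5) ÷ (902/125) = 12600/451 ≈ 27.938
S = 1000/(12600/451) − 10 = 1625/63 in ≈ 25.794 in
Ia = 0.2·(1625/63) = 325/63 in ≈ 5.159 in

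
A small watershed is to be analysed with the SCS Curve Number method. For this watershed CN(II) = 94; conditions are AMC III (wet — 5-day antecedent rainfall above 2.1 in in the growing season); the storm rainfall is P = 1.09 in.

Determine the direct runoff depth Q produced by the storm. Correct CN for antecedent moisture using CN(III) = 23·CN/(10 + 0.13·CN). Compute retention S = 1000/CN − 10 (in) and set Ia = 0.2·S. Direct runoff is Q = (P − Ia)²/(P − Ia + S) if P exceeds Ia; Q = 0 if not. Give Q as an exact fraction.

Wet (AMC III): CN(III) = 23·94/(10 + 0.13·94) = 2162/(1111/50) = 108100/1111 ≈ 97.300
S = 1000/(108100/1111) − 10 = 300/1081 in ≈ 0.278 in
Initial abstraction Ia = S/5 = (300/1081)/5 = 60/1081 ≈ 0.056 in
Excess rainfall: 1.090 − 0.056 = 1.034 in; P > Ia so Q > 0
Q = (111829/108100)²/((111829/108100) + 300/1081) = (12505725241/11685610000)/(141829/108100) = 12505725241/15331714900 in ≈ 0.816 in

Q = 12505725241/15331714900 in ≈ 0.816 in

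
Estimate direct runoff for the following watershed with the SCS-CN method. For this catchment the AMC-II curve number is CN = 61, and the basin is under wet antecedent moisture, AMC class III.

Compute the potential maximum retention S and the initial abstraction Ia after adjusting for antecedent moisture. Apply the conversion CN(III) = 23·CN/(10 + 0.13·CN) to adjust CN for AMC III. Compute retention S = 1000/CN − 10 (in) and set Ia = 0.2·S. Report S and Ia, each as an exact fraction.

CN(III) from CN(II)=61: (23·61)/(10 + 0.13·61) = 140300/1793 ≈ 78.249
Retention S: 1000/CN − 10 with CN=78.249 → S = 3900/1403 ≈ 2.780 in
Ia = 0.2S: 0.2·2.780 = 0.556 in (exactly 780/1403)

S = 3900/1403 in ≈ 2.780 in; Ia = 780/1403 in ≈ 0.556 in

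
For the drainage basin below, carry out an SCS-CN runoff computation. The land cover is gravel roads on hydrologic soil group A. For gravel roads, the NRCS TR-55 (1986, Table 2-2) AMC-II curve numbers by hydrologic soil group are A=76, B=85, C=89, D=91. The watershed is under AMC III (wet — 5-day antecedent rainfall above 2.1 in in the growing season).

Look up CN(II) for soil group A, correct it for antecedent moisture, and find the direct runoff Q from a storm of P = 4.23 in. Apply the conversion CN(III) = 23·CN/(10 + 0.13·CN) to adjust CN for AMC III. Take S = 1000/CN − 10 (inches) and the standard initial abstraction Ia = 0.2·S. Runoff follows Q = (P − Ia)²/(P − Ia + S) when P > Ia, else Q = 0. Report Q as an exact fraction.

NRCS table: gravel roads, soil group A → CN(II) = 76
Wet (AMC III): CN(III) = 23·76/(10 + 0.13·76) = 1748/(497/25) = 43700/497 ≈ 87.928
Max retention: S = 1000/(43700/497) − 10 = 600/437 in (≈ 1.373 in)
Ia = 0.2S: 0.2·1.373 = 0.275 in (exactly 120/437)
P − Ia = 4.230 − 0.275 = 172851/43700 ≈ 3.955 in (> 0, runoff occurs)
Runoff Q = (P−Ia)²/(P−Ia+S) = (3.955)²/(3.955+1.373) = 9959156067/3391862900 ≈ 2.936 in

Q = 9959156067/3391862900 in ≈ 2.936 in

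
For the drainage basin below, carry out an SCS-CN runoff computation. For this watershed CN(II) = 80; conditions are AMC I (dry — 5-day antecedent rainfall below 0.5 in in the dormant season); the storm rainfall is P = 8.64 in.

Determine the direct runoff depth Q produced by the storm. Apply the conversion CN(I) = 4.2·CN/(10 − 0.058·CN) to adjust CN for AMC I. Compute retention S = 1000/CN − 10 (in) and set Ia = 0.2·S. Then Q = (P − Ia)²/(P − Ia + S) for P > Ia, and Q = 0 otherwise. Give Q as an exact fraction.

Q = 15295921/3693900 in ≈ 4.141 in

Dry (AMC I): CN(I) = 4.2·80/(10 − 0.058·80) = 336/(134/25) = 4200/67 ≈ 62.687
S = 1000/(4200/67) − 10 = 125/21 in ≈ 5.952 in
Ia = 0.2S: 0.2·5.952 = 1.190 in (exactly 25/21)
Since P=8.640 > Ia=1.190: effective rainfall P−Ia = 3911/525 in
Q: (3911/525)² ÷ (7036/525) = 15295921/3693900 in (≈ 4.141 in)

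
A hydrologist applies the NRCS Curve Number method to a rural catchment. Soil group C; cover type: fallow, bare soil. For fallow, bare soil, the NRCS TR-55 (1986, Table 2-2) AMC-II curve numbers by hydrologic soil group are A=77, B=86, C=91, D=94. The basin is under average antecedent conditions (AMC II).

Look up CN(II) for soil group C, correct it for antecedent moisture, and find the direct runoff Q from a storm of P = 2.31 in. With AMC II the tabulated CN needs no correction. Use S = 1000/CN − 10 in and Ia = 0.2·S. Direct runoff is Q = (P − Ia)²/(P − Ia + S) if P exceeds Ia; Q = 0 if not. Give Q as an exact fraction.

Q = 123148947/85603700 in ≈ 1.439 in

NRCS table: fallow, bare soil, soil group C → CN(II) = 91
AMC II — tabulated CN = 91 applies directly.
Max retention: S = 1000/91 − 10 = 90/91 in (≈ 0.989 in)
Ia = 0.2·(90/91) = 18/91 in ≈ 0.198 in
Excess rainfall: 2.310 − 0.198 = 2.112 in; P > Ia so Q > 0
Q: (19221/9100)² ÷ (28221/9100) = 123148947/85603700 in (≈ 1.439 in)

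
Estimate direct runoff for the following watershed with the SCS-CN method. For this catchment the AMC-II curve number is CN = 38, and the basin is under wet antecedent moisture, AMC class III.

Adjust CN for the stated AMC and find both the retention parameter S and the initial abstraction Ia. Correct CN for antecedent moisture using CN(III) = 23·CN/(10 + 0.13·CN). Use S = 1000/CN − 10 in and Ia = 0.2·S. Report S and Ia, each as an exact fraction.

CN(III) from CN(II)=38: (23·38)/(10 + 0.13·38) = 43700/747 ≈ 58.501
S = 1000/(43700/747) − 10 = 3100/437 in ≈ 7.094 in
Ia = 0.2·(3100/437) = 620/437 in ≈ 1.419 in

S = 3100/437 in ≈ 7.094 in; Ia = 620/437 in ≈ 1.419 in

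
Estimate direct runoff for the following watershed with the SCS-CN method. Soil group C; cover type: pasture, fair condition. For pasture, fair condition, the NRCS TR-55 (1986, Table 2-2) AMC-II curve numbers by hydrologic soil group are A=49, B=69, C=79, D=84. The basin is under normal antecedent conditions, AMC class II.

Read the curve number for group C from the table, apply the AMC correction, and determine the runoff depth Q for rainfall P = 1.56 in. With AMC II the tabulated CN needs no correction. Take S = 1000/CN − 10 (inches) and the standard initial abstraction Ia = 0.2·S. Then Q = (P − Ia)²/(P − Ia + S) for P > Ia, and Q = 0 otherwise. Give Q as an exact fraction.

NRCS table: pasture, fair condition, soil group C → CN(II) = 79
AMC II — tabulated CN = 79 applies directly.
Max retention: S = 1000/79 − 10 = 210/79 in (≈ 2.658 in)
Ia = 0.2S: 0.2·2.658 = 0.532 in (exactly 42/79)
Since P=1.560 > Ia=0.532: effective rainfall P−Ia = 2031/1975 in
Q = (2031/1975)²/((2031/1975) + 210/79) = (4124961/3900625)/(7281/1975) = 458329/1597775 in ≈ 0.287 in

Q = 458329/1597775 in ≈ 0.287 in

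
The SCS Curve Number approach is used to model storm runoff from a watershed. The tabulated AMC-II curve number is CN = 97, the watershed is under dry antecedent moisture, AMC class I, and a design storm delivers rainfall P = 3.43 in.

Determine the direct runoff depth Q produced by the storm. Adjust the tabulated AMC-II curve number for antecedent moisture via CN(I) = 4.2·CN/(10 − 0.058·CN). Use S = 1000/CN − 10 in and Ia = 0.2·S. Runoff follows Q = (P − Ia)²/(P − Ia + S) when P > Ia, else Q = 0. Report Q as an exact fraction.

Dry (AMC I): CN(I) = 4.2·97/(10 − 0.058·97) = (2037/5)/(2187/500) = 67900/729 ≈ 93.141
S = 1000/(67900/729) − 10 = 500/679 in ≈ 0.736 in
Ia = 0.2S: 0.2·0.736 = 0.147 in (exactly 100/679)
Excess rainfall: 3.430 − 0.147 = 3.283 in; P > Ia so Q > 0
Runoff Q = (P−Ia)²/(P−Ia+S) = (3.283)²/(3.283+0.736) = 49683072609/18529706300 ≈ 2.681 in

Q = 49683072609/18529706300 in ≈ 2.681 in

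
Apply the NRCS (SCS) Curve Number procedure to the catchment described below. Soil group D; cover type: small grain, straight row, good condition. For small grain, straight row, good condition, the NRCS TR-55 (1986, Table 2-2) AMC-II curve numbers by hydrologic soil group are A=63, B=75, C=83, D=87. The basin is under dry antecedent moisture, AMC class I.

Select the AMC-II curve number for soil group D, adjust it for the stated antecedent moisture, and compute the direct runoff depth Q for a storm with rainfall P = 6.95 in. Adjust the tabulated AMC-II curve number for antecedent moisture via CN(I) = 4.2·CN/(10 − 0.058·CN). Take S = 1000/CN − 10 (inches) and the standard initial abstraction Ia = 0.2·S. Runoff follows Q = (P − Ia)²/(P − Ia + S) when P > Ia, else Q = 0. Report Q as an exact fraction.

Q = 51962570209/13079602620 in ≈ 3.973 in

NRCS table: small grain, straight row, good condition, soil group D → CN(II) = 87
Adjust CN=87 to AMC I: 4.2·87/(10 − 0.058·87) → (1827/5) ÷ (2477/500) = 182700/2477 ≈ 73.759
Retention S: 1000/CN − 10 with CN=73.759 → S = 6500/1827 ≈ 3.558 in
Ia = 0.2S: 0.2·3.558 = 0.712 in (exactly 1300/1827)
Excess rainfall: 6.950 − 0.712 = 6.238 in; P > Ia so Q > 0
Q = (227953/36540)²/((227953/36540) + 6500/1827) = (51962570209/1335171600)/(357953/36540) = 51962570209/13079602620 in ≈ 3.973 in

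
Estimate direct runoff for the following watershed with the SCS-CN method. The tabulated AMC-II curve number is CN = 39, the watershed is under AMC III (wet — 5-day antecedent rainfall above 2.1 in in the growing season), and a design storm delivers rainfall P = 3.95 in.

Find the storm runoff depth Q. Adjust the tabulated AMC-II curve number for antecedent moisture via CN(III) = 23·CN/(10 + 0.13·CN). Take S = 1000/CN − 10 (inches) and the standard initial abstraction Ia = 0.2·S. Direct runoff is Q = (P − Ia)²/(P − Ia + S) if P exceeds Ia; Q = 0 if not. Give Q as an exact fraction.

Q = 2158810369/3022226220 in ≈ 0.714 in

Wet (AMC III): CN(III) = 23·39/(10 + 0.13·39) = 897/(1507/100) = 89700/1507 ≈ 59.522
S = 1000/(89700/1507) − 10 = 6100/897 in ≈ 6.800 in
Ia = 0.2S: 0.2·6.800 = 1.360 in (exactly 1220/897)
Excess rainfall: 3.950 − 1.360 = 2.590 in; P > Ia so Q > 0
Runoff Q = (P−Ia)²/(P−Ia+S) = (2.590)²/(2.590+6.800) = 2158810369/3022226220 ≈ 0.714 in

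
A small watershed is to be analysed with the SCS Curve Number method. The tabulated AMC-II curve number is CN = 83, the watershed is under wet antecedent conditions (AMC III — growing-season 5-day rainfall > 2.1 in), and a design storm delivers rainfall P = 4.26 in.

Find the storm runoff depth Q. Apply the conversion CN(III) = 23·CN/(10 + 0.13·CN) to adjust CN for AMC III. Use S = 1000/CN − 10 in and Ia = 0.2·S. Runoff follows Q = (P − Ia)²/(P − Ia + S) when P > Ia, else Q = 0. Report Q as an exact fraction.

Q = 151801406689/45302192650 in ≈ 3.351 in

Wet (AMC III): CN(III) = 23·83/(10 + 0.13·83) = 1909/(2079/100) = 190900/2079 ≈ 91.823
Max retention: S = 1000/(190900/2079) − 10 = 1700/1909 in (≈ 0.891 in)
Initial abstraction Ia = S/5 = (1700/1909)/5 = 340/1909 ≈ 0.178 in
P − Ia = 4.260 − 0.178 = 389617/95450 ≈ 4.082 in (> 0, runoff occurs)
Q: (389617/95450)² ÷ (474617/95450) = 151801406689/45302192650 in (≈ 3.351 in)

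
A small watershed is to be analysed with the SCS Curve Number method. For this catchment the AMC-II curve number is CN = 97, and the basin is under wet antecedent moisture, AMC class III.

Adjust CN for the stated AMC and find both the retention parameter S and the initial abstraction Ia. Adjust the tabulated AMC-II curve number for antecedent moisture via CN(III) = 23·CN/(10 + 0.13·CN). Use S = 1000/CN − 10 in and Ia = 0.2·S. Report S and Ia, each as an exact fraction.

Adjust CN=97 to AMC III: 23·97/(10 + 0.13·97) → 2231 ÷ (2261/100) = 223100/2261 ≈ 98.673
Retention S: 1000/CN − 10 with CN=98.673 → S = 300/2231 ≈ 0.134 in
Initial abstraction Ia = S/5 = (300/2231)/5 = 60/2231 ≈ 0.027 in

S = 300/2231 in ≈ 0.134 in; Ia = 60/2231 in ≈ 0.027 in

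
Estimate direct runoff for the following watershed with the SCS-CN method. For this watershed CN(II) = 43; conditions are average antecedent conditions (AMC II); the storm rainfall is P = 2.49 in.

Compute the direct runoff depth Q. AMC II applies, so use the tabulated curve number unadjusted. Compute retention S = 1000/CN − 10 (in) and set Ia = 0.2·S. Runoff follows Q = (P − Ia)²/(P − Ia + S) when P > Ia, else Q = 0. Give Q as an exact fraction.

Q = 0 in ≈ 0.000 in

Average conditions: CN = 43 (no AMC adjustment).
Max retention: S = 1000/43 − 10 = 570/43 in (≈ 13.256 in)
Initial abstraction Ia = S/5 = (570/43)/5 = 114/43 ≈ 2.651 in
P = 2.490 ≤ Ia = 2.651 in: entire storm abstracted, Q = 0.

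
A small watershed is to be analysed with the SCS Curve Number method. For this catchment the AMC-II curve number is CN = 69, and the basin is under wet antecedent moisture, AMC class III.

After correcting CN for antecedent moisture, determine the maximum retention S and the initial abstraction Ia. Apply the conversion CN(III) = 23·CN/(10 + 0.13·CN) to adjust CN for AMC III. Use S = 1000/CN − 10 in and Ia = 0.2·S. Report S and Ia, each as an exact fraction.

S = 3100/1587 in ≈ 1.953 in; Ia = 620/1587 in ≈ 0.391 in

CN(III) from CN(II)=69: (23·69)/(10 + 0.13·69) = 158700/1897 ≈ 83.658
S = 1000/(158700/1897) − 10 = 3100/1587 in ≈ 1.953 in
Initial abstraction Ia = S/5 = (3100/1587)/5 = 620/1587 ≈ 0.391 in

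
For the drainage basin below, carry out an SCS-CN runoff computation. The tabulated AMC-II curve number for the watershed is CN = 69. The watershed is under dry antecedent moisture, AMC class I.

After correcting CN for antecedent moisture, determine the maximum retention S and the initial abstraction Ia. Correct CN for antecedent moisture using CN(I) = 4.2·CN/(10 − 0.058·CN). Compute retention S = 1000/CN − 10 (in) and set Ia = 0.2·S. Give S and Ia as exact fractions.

S = 15500/1449 in ≈ 10.697 in; Ia = 3100/1449 in ≈ 2.139 in

CN(I) from CN(II)=69: (4.2·69)/(10 − 0.058·69) = 144900/2999 ≈ 48.316
Max retention: S = 1000/(144900/2999) − 10 = 15500/1449 in (≈ 10.697 in)
Initial abstraction Ia = S/5 = (15500/1449)/5 = 3100/1449 ≈ 2.139 in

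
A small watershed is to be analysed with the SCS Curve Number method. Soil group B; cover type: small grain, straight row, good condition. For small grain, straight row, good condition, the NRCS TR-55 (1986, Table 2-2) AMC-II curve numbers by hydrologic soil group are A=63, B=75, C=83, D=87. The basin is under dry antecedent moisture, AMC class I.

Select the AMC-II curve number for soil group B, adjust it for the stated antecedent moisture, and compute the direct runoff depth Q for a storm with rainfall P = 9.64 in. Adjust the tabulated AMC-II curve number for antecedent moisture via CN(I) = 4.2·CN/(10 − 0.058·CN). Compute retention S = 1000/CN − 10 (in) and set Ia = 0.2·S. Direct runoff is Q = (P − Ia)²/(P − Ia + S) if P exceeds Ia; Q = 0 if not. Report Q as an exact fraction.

Q = 160858489/39663225 in ≈ 4.056 in

NRCS table: small grain, straight row, good condition, soil group B → CN(II) = 75
CN(I) from CN(II)=75: (4.2·75)/(10 − 0.058·75) = 6300/113 ≈ 55.752
Max retention: S = 1000/(6300/113) − 10 = 500/63 in (≈ 7.937 in)
Ia = 0.2S: 0.2·7.937 = 1.587 in (exactly 100/63)
Since P=9.640 > Ia=1.587: effective rainfall P−Ia = 12683/1575 in
Q = (12683/1575)²/((12683/1575) + 500/63) = (160858489/2480625)/(25183/1575) = 160858489/39663225 in ≈ 4.056 in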